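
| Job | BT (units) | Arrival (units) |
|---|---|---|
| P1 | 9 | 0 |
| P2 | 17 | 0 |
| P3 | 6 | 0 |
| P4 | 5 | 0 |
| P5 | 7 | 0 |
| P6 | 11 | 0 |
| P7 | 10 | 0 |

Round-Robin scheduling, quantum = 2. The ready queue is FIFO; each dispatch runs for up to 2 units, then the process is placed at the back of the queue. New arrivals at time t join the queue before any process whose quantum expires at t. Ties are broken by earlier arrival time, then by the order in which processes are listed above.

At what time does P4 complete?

35

Timeline: | P1 0-2 | P2 2-4 | P3 4-6 | P4 6-8 | P5 8-10 | P6 10-12 | P7 12-14 | P1 14-16 | P2 16-18 | P3 18-20 | P4 20-22 | P5 22-24 | P6 24-26 | P7 26-28 | P1 28-30 | P2 30-32 | P3 32-34 | P4 34-35 | P5 35-37 | P6 37-39 | P7 39-41 | P1 41-43 | P2 43-45 | P5 45-46 | P6 46-48 | P7 48-50 | P1 50-51 | P2 51-53 | P6 53-55 | P7 55-57 | P2 57-59 | P6 59-60 | P2 60-65 |
Completion: P1=51  P2=65  P3=34  P4=35  P5=46  P6=60  P7=57
Turnaround (C−A): P1=51  P2=65  P3=34  P4=35  P5=46  P6=60  P7=57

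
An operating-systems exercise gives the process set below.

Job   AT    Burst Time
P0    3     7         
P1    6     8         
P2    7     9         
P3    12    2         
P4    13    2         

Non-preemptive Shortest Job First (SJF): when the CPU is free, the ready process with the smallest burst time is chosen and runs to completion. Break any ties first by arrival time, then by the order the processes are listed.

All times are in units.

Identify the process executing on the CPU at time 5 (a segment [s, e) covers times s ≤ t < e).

Gantt: | idle 0-3 | P0 3-10 | P1 10-18 | P3 18-20 | P4 20-22 | P2 22-31 |
Completion: P0=10  P1=18  P2=31  P3=20  P4=22
Turnaround (C−A): P0=7  P1=12  P2=24  P3=8  P4=9

P0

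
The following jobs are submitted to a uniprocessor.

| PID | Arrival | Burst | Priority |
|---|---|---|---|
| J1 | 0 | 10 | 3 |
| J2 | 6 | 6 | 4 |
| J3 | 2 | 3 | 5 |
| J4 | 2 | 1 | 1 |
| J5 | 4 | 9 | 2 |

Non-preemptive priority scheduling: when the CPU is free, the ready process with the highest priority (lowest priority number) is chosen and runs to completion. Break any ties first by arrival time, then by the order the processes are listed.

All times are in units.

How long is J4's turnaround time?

9

Schedule: | J1 0-10 | J4 10-11 | J5 11-20 | J2 20-26 | J3 26-29 |
Completion: J1=10  J2=26  J3=29  J4=11  J5=20
Turnaround (C−A): J1=10  J2=20  J3=27  J4=9  J5=16
Turnaround(J4) = completion − arrival = 11 − 2 = 9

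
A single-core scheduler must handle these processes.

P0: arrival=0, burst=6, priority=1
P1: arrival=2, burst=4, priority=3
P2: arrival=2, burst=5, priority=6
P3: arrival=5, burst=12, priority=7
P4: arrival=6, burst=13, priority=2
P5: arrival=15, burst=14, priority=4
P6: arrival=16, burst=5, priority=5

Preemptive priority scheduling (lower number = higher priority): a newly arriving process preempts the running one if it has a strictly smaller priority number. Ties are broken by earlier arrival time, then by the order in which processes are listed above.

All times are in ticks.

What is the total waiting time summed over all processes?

128

Gantt: | P0 0-6 | P4 6-19 | P1 19-23 | P5 23-37 | P6 37-42 | P2 42-47 | P3 47-59 |
Completion: P0=6  P1=23  P2=47  P3=59  P4=19  P5=37  P6=42
Waiting = turnaround − burst: P0=0, P1=17, P2=40, P3=42, P4=0, P5=8, P6=21
Total waiting = 0 + 17 + 40 + 42 + 0 + 8 + 21 = 128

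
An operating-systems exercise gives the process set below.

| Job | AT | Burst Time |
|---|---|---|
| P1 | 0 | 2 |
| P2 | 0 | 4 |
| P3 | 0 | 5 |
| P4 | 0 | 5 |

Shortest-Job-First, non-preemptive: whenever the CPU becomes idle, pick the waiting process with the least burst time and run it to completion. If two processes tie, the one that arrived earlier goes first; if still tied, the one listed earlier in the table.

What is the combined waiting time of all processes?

Schedule: | P1 0-2 | P2 2-6 | P3 6-11 | P4 11-16 |
Completion: P1=2  P2=6  P3=11  P4=16
Turnaround (C−A): P1=2  P2=6  P3=11  P4=16
Waiting = turnaround − burst: P1=0, P2=2, P3=6, P4=11
Total waiting = 0 + 2 + 6 + 11 = 19

19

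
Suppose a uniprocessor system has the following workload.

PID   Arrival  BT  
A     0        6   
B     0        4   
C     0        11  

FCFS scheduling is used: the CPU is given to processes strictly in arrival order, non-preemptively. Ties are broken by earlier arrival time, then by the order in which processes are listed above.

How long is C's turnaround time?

21

Timeline: | A 0-6 | B 6-10 | C 10-21 |
Completion: A=6  B=10  C=21
Turnaround (C−A): A=6  B=10  C=21
Turnaround(C) = completion − arrival = 21 − 0 = 21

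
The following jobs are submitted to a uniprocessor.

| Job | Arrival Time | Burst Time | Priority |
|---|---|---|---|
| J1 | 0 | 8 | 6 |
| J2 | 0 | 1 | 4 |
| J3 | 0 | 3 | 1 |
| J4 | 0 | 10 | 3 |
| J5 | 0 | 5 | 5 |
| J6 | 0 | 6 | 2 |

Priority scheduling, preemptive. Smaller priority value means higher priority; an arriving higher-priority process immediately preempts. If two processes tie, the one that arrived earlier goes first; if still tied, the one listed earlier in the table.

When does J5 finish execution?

25

Schedule: | J3 0-3 | J6 3-9 | J4 9-19 | J2 19-20 | J5 20-25 | J1 25-33 |
Completion: J1=33  J2=20  J3=3  J4=19  J5=25  J6=9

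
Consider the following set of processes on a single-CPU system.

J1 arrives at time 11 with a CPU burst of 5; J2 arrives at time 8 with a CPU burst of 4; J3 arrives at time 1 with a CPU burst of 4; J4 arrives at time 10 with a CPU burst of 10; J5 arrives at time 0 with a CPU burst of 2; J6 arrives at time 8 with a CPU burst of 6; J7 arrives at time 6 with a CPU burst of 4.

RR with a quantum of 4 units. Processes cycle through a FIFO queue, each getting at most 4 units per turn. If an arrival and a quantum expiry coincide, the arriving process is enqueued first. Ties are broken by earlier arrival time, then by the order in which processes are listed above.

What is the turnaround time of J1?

Gantt: | J5 0-2 | J3 2-6 | J7 6-10 | J2 10-14 | J6 14-18 | J4 18-22 | J1 22-26 | J6 26-28 | J4 28-32 | J1 32-33 | J4 33-35 |
Completion: J1=33  J2=14  J3=6  J4=35  J5=2  J6=28  J7=10
Turnaround(J1) = completion − arrival = 33 − 11 = 22

22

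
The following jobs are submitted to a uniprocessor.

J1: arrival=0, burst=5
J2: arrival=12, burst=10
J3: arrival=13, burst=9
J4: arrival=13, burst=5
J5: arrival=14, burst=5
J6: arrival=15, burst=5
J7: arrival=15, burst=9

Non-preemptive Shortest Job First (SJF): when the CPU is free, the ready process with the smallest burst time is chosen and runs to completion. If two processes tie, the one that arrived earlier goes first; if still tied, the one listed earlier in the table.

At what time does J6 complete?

37

Gantt: | J1 0-5 | idle 5-12 | J2 12-22 | J4 22-27 | J5 27-32 | J6 32-37 | J3 37-46 | J7 46-55 |
Completion: J1=5  J2=22  J3=46  J4=27  J5=32  J6=37  J7=55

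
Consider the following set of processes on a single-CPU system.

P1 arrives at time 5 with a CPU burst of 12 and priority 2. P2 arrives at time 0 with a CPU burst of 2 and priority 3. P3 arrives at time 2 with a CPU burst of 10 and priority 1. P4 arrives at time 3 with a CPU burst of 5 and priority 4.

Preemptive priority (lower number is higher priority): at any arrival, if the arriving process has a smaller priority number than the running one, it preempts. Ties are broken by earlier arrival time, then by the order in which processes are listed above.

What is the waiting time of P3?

Gantt: | P2 0-2 | P3 2-12 | P1 12-24 | P4 24-29 |
Completion: P1=24  P2=2  P3=12  P4=29
Turnaround (C−A): P1=19  P2=2  P3=10  P4=26
Waiting(P3) = turnaround − burst = 10 − 10 = 0

0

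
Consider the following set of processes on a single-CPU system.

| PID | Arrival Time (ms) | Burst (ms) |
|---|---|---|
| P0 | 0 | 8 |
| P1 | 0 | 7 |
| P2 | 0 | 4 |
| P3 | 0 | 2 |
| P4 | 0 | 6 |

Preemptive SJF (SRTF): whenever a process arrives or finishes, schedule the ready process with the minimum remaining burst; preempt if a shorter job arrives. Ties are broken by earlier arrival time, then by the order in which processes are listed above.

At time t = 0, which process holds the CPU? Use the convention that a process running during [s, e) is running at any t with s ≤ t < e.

Schedule: | P3 0-2 | P2 2-6 | P4 6-12 | P1 12-19 | P0 19-27 |
Completion: P0=27  P1=19  P2=6  P3=2  P4=12

P3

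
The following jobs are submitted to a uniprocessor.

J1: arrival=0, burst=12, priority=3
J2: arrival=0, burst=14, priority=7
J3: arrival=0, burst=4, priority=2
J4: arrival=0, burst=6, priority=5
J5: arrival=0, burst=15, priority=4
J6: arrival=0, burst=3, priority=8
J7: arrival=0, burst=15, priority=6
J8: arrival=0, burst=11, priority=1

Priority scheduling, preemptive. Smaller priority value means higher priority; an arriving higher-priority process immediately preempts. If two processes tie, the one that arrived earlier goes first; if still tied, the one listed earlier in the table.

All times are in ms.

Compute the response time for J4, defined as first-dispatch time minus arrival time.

42

Schedule: | J8 0-11 | J3 11-15 | J1 15-27 | J5 27-42 | J4 42-48 | J7 48-63 | J2 63-77 | J6 77-80 |
Completion: J1=27  J2=77  J3=15  J4=48  J5=42  J6=80  J7=63  J8=11
Turnaround (C−A): J1=27  J2=77  J3=15  J4=48  J5=42  J6=80  J7=63  J8=11
Response(J4) = first start − arrival = 42 − 0 = 42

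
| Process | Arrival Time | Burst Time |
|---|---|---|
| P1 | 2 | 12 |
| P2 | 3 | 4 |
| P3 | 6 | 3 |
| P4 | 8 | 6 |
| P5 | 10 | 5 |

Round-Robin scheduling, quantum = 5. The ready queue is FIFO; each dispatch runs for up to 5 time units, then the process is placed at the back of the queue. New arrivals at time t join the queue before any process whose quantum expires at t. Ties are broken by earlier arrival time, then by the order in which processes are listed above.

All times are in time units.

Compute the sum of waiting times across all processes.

Schedule: | idle 0-2 | P1 2-7 | P2 7-11 | P3 11-14 | P1 14-19 | P4 19-24 | P5 24-29 | P1 29-31 | P4 31-32 |
Completion: P1=31  P2=11  P3=14  P4=32  P5=29
Turnaround (C−A): P1=29  P2=8  P3=8  P4=24  P5=19
Waiting = turnaround − burst: P1=17, P2=4, P3=5, P4=18, P5=14
Total waiting = 17 + 4 + 5 + 18 + 14 = 58

58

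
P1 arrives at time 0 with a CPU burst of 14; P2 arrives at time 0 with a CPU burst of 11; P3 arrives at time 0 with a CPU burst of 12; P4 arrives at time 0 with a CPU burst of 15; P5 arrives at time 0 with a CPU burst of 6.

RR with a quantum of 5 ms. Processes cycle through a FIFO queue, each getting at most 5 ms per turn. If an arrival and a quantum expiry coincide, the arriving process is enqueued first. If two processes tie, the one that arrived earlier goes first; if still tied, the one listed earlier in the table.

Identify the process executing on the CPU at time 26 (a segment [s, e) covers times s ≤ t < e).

Schedule: | P1 0-5 | P2 5-10 | P3 10-15 | P4 15-20 | P5 20-25 | P1 25-30 | P2 30-35 | P3 35-40 | P4 40-45 | P5 45-46 | P1 46-50 | P2 50-51 | P3 51-53 | P4 53-58 |
Completion: P1=50  P2=51  P3=53  P4=58  P5=46
Turnaround (C−A): P1=50  P2=51  P3=53  P4=58  P5=46

P1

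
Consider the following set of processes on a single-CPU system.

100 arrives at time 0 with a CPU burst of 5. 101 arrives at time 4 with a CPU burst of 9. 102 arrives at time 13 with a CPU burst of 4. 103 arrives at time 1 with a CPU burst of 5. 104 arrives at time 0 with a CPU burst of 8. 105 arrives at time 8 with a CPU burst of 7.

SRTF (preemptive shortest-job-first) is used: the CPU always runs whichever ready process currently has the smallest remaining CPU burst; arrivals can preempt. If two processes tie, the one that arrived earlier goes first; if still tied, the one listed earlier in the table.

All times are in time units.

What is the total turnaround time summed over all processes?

Timeline: | 100 0-5 | 103 5-10 | 105 10-17 | 102 17-21 | 104 21-29 | 101 29-38 |
Completion: 100=5  101=38  102=21  103=10  104=29  105=17
Turnaround (C−A): 100=5  101=34  102=8  103=9  104=29  105=9
Turnaround = completion − arrival: 100=5, 101=34, 102=8, 103=9, 104=29, 105=9
Total turnaround = 5 + 34 + 8 + 9 + 29 + 9 = 94

94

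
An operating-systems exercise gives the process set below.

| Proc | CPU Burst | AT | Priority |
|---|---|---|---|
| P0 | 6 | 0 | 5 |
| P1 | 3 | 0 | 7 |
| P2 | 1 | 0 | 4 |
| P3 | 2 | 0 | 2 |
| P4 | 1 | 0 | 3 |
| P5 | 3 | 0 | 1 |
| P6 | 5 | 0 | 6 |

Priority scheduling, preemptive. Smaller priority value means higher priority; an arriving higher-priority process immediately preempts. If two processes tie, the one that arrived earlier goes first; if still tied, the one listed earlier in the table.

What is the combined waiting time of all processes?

Schedule: | P5 0-3 | P3 3-5 | P4 5-6 | P2 6-7 | P0 7-13 | P6 13-18 | P1 18-21 |
Completion: P0=13  P1=21  P2=7  P3=5  P4=6  P5=3  P6=18
Turnaround (C−A): P0=13  P1=21  P2=7  P3=5  P4=6  P5=3  P6=18
Waiting = turnaround − burst: P0=7, P1=18, P2=6, P3=3, P4=5, P5=0, P6=13
Total waiting = 7 + 18 + 6 + 3 + 5 + 0 + 13 = 52

52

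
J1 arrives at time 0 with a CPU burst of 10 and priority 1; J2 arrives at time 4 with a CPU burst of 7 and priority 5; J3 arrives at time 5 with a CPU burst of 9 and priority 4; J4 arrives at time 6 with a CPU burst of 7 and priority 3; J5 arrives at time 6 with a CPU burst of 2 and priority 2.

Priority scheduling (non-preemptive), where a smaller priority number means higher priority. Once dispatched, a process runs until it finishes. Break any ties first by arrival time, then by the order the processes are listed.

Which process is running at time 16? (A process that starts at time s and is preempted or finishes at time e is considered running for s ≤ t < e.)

J4

Timeline: | J1 0-10 | J5 10-12 | J4 12-19 | J3 19-28 | J2 28-35 |
Completion: J1=10  J2=35  J3=28  J4=19  J5=12
Turnaround (C−A): J1=10  J2=31  J3=23  J4=13  J5=6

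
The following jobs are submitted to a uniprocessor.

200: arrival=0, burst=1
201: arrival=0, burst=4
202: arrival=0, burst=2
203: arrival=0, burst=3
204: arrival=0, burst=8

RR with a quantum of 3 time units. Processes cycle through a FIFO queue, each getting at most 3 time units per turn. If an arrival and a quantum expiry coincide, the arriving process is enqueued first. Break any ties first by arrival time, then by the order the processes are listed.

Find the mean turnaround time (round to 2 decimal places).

Gantt: | 200 0-1 | 201 1-4 | 202 4-6 | 203 6-9 | 204 9-12 | 201 12-13 | 204 13-18 |
Completion: 200=1  201=13  202=6  203=9  204=18
Turnaround times: 200=1, 201=13, 202=6, 203=9, 204=18
Average turnaround = (1+13+6+9+18) / 5 = 47/5 = 9.40

9.40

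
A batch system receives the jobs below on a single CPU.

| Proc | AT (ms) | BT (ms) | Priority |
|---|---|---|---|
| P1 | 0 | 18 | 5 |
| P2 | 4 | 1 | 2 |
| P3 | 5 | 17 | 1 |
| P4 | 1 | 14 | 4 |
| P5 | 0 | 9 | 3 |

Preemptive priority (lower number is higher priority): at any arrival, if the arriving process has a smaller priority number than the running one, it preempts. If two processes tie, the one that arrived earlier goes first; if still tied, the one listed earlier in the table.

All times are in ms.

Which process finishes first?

P2

Gantt: | P5 0-4 | P2 4-5 | P3 5-22 | P5 22-27 | P4 27-41 | P1 41-59 |
Completion: P1=59  P2=5  P3=22  P4=41  P5=27
Turnaround (C−A): P1=59  P2=1  P3=17  P4=40  P5=27
Finish order: P2 → P3 → P5 → P4 → P1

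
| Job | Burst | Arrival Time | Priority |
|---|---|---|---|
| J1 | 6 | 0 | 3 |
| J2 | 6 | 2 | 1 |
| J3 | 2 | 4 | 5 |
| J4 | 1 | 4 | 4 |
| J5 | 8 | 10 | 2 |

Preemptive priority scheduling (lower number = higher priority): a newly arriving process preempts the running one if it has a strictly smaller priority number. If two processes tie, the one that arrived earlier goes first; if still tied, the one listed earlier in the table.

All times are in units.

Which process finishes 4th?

Timeline: | J1 0-2 | J2 2-8 | J1 8-10 | J5 10-18 | J1 18-20 | J4 20-21 | J3 21-23 |
Completion: J1=20  J2=8  J3=23  J4=21  J5=18
Finish order: J2 → J5 → J1 → J4 → J3

J4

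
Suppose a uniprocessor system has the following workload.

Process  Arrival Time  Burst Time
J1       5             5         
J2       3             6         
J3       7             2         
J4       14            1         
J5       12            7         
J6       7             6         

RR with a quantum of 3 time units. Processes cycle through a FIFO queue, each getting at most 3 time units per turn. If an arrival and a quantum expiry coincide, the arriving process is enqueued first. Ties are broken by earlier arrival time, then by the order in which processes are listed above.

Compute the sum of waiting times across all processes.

Gantt: | idle 0-3 | J2 3-6 | J1 6-9 | J2 9-12 | J3 12-14 | J6 14-17 | J1 17-19 | J5 19-22 | J4 22-23 | J6 23-26 | J5 26-30 |
Completion: J1=19  J2=12  J3=14  J4=23  J5=30  J6=26
Waiting = turnaround − burst: J1=9, J2=3, J3=5, J4=8, J5=11, J6=13
Total waiting = 9 + 3 + 5 + 8 + 11 + 13 = 49

49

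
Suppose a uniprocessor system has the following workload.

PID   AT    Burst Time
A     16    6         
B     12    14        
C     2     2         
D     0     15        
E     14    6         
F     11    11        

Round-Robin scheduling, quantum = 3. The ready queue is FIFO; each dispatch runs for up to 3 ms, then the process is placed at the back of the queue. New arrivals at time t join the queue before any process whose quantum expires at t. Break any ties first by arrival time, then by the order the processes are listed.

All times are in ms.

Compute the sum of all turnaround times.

Schedule: | D 0-3 | C 3-5 | D 5-11 | F 11-14 | D 14-17 | B 17-20 | E 20-23 | F 23-26 | A 26-29 | D 29-32 | B 32-35 | E 35-38 | F 38-41 | A 41-44 | B 44-47 | F 47-49 | B 49-54 |
Completion: A=44  B=54  C=5  D=32  E=38  F=49
Turnaround (C−A): A=28  B=42  C=3  D=32  E=24  F=38
Turnaround = completion − arrival: A=28, B=42, C=3, D=32, E=24, F=38
Total turnaround = 28 + 42 + 3 + 32 + 24 + 38 = 167

167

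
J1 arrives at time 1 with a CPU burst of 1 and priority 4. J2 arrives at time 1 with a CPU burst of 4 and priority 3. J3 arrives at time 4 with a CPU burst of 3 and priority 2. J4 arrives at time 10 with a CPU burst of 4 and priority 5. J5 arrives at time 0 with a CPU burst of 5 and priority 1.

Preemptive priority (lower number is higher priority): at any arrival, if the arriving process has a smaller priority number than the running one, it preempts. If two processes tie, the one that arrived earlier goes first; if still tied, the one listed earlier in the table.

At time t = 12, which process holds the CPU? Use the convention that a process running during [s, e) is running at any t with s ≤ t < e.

J1

Timeline: | J5 0-5 | J3 5-8 | J2 8-12 | J1 12-13 | J4 13-17 |
Completion: J1=13  J2=12  J3=8  J4=17  J5=5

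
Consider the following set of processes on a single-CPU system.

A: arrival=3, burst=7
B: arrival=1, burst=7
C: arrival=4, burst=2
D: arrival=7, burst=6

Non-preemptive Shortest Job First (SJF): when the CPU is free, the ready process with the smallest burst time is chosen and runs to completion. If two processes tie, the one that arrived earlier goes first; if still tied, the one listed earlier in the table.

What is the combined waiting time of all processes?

Gantt: | idle 0-1 | B 1-8 | C 8-10 | D 10-16 | A 16-23 |
Completion: A=23  B=8  C=10  D=16
Waiting = turnaround − burst: A=13, B=0, C=4, D=3
Total waiting = 13 + 0 + 4 + 3 = 20

20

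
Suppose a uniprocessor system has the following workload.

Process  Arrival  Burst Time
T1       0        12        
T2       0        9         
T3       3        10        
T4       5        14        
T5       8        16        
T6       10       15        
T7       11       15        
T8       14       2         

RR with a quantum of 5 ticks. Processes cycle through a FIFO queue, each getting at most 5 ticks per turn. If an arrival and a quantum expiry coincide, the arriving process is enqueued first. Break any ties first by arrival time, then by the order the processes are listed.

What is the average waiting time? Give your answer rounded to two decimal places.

49.88

Timeline: | T1 0-5 | T2 5-10 | T3 10-15 | T4 15-20 | T1 20-25 | T5 25-30 | T6 30-35 | T2 35-39 | T7 39-44 | T8 44-46 | T3 46-51 | T4 51-56 | T1 56-58 | T5 58-63 | T6 63-68 | T7 68-73 | T4 73-77 | T5 77-82 | T6 82-87 | T7 87-92 | T5 92-93 |
Completion: T1=58  T2=39  T3=51  T4=77  T5=93  T6=87  T7=92  T8=46
Turnaround (C−A): T1=58  T2=39  T3=48  T4=72  T5=85  T6=77  T7=81  T8=32
Waiting times: T1=46, T2=30, T3=38, T4=58, T5=69, T6=62, T7=66, T8=30
Average waiting = (46+30+38+58+69+62+66+30) / 8 = 399/8 = 49.88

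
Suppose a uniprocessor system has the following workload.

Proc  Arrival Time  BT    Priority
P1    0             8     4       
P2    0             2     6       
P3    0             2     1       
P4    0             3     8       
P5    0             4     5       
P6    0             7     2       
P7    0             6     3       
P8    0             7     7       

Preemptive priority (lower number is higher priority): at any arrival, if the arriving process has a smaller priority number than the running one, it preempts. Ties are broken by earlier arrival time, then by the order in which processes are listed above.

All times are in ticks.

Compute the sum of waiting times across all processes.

Schedule: | P3 0-2 | P6 2-9 | P7 9-15 | P1 15-23 | P5 23-27 | P2 27-29 | P8 29-36 | P4 36-39 |
Completion: P1=23  P2=29  P3=2  P4=39  P5=27  P6=9  P7=15  P8=36
Waiting = turnaround − burst: P1=15, P2=27, P3=0, P4=36, P5=23, P6=2, P7=9, P8=29
Total waiting = 15 + 27 + 0 + 36 + 23 + 2 + 9 + 29 = 141

141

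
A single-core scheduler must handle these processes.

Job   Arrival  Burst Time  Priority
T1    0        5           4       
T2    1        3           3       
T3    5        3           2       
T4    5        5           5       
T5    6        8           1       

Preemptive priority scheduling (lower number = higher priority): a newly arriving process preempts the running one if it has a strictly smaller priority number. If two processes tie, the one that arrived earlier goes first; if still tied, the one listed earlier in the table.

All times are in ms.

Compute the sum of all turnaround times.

Schedule: | T1 0-1 | T2 1-4 | T1 4-5 | T3 5-6 | T5 6-14 | T3 14-16 | T1 16-19 | T4 19-24 |
Completion: T1=19  T2=4  T3=16  T4=24  T5=14
Turnaround (C−A): T1=19  T2=3  T3=11  T4=19  T5=8
Turnaround = completion − arrival: T1=19, T2=3, T3=11, T4=19, T5=8
Total turnaround = 19 + 3 + 11 + 19 + 8 = 60

60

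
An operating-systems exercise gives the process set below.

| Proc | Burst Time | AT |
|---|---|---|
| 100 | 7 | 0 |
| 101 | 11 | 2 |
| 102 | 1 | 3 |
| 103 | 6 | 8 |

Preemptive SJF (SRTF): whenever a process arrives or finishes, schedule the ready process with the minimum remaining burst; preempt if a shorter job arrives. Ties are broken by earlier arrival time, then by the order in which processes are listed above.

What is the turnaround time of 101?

23

Schedule: | 100 0-3 | 102 3-4 | 100 4-8 | 103 8-14 | 101 14-25 |
Completion: 100=8  101=25  102=4  103=14
Turnaround (C−A): 100=8  101=23  102=1  103=6
Turnaround(101) = completion − arrival = 25 − 2 = 23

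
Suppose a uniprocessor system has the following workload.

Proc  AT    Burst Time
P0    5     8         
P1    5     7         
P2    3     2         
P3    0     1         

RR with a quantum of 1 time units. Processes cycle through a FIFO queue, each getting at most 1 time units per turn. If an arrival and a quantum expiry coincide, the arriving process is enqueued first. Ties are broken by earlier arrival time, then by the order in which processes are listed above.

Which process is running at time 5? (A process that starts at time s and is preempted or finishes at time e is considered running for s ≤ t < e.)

Timeline: | P3 0-1 | idle 1-3 | P2 3-5 | P0 5-6 | P1 6-7 | P0 7-8 | P1 8-9 | P0 9-10 | P1 10-11 | P0 11-12 | P1 12-13 | P0 13-14 | P1 14-15 | P0 15-16 | P1 16-17 | P0 17-18 | P1 18-19 | P0 19-20 |
Completion: P0=20  P1=19  P2=5  P3=1
Turnaround (C−A): P0=15  P1=14  P2=2  P3=1

P0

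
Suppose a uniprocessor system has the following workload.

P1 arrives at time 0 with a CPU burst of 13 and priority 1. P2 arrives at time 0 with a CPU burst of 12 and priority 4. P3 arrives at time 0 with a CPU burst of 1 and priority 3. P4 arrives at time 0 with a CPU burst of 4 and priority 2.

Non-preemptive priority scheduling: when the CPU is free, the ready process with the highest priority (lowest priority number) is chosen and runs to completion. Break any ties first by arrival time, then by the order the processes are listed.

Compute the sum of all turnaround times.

78

Timeline: | P1 0-13 | P4 13-17 | P3 17-18 | P2 18-30 |
Completion: P1=13  P2=30  P3=18  P4=17
Turnaround (C−A): P1=13  P2=30  P3=18  P4=17
Turnaround = completion − arrival: P1=13, P2=30, P3=18, P4=17
Total turnaround = 13 + 30 + 18 + 17 = 78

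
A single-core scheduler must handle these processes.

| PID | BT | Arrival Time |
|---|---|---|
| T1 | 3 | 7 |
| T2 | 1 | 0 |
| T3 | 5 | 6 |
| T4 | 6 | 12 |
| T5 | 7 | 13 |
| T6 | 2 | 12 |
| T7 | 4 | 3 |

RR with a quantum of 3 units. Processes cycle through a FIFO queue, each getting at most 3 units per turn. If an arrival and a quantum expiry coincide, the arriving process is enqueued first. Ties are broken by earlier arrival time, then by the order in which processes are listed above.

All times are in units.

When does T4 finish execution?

Schedule: | T2 0-1 | idle 1-3 | T7 3-6 | T3 6-9 | T7 9-10 | T1 10-13 | T3 13-15 | T4 15-18 | T6 18-20 | T5 20-23 | T4 23-26 | T5 26-30 |
Completion: T1=13  T2=1  T3=15  T4=26  T5=30  T6=20  T7=10

26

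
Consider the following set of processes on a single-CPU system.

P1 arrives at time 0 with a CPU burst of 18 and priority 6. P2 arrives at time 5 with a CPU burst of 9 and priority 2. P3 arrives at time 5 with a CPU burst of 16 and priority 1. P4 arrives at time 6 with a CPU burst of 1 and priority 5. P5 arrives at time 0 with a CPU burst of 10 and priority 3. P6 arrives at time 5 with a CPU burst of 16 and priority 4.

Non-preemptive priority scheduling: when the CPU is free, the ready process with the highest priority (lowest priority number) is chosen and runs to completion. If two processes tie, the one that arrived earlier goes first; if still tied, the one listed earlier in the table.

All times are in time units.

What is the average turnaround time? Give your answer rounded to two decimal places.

37.17

Schedule: | P5 0-10 | P3 10-26 | P2 26-35 | P6 35-51 | P4 51-52 | P1 52-70 |
Completion: P1=70  P2=35  P3=26  P4=52  P5=10  P6=51
Turnaround (C−A): P1=70  P2=30  P3=21  P4=46  P5=10  P6=46
Turnaround times: P1=70, P2=30, P3=21, P4=46, P5=10, P6=46
Average turnaround = (70+30+21+46+10+46) / 6 = 223/6 = 37.17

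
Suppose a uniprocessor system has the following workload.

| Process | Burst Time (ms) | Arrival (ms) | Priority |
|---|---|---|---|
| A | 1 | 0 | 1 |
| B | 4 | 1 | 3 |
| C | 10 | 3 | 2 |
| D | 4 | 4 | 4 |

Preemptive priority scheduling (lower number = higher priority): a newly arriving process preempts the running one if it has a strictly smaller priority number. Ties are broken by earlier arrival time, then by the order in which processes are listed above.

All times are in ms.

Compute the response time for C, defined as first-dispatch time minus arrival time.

0

Timeline: | A 0-1 | B 1-3 | C 3-13 | B 13-15 | D 15-19 |
Completion: A=1  B=15  C=13  D=19
Turnaround (C−A): A=1  B=14  C=10  D=15
Response(C) = first start − arrival = 3 − 3 = 0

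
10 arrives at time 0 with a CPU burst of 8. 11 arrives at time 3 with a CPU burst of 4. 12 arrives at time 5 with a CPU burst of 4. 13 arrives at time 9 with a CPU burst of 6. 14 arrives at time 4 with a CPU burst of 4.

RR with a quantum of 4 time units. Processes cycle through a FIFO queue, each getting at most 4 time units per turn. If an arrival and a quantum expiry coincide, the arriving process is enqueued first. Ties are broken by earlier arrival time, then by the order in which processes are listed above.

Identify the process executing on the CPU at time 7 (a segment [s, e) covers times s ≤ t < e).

11

Schedule: | 10 0-4 | 11 4-8 | 14 8-12 | 10 12-16 | 12 16-20 | 13 20-26 |
Completion: 10=16  11=8  12=20  13=26  14=12
Turnaround (C−A): 10=16  11=5  12=15  13=17  14=8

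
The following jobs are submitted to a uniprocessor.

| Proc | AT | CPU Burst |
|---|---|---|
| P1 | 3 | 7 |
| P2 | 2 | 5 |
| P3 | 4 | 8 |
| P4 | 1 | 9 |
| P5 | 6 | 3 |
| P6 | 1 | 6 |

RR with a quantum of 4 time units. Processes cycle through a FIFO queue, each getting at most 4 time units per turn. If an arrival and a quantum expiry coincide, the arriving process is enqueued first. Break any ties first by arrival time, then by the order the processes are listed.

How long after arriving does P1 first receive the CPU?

Timeline: | idle 0-1 | P4 1-5 | P6 5-9 | P2 9-13 | P1 13-17 | P3 17-21 | P4 21-25 | P5 25-28 | P6 28-30 | P2 30-31 | P1 31-34 | P3 34-38 | P4 38-39 |
Completion: P1=34  P2=31  P3=38  P4=39  P5=28  P6=30
Turnaround (C−A): P1=31  P2=29  P3=34  P4=38  P5=22  P6=29
Response(P1) = first start − arrival = 13 − 3 = 10

10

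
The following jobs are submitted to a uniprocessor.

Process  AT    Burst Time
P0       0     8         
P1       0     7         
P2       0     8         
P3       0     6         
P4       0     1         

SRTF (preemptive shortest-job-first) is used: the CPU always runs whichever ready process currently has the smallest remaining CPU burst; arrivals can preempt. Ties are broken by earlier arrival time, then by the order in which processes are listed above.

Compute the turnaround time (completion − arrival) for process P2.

Gantt: | P4 0-1 | P3 1-7 | P1 7-14 | P0 14-22 | P2 22-30 |
Completion: P0=22  P1=14  P2=30  P3=7  P4=1
Turnaround (C−A): P0=22  P1=14  P2=30  P3=7  P4=1
Turnaround(P2) = completion − arrival = 30 − 0 = 30

30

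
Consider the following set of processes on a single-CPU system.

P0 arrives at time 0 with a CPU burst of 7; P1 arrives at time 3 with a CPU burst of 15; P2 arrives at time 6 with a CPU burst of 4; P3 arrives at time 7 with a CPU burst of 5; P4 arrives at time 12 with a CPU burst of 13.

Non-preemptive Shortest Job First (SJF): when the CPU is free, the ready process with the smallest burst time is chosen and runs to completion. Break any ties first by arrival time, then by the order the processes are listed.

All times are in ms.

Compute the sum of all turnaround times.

79

Gantt: | P0 0-7 | P2 7-11 | P3 11-16 | P4 16-29 | P1 29-44 |
Completion: P0=7  P1=44  P2=11  P3=16  P4=29
Turnaround (C−A): P0=7  P1=41  P2=5  P3=9  P4=17
Turnaround = completion − arrival: P0=7, P1=41, P2=5, P3=9, P4=17
Total turnaround = 7 + 41 + 5 + 9 + 17 = 79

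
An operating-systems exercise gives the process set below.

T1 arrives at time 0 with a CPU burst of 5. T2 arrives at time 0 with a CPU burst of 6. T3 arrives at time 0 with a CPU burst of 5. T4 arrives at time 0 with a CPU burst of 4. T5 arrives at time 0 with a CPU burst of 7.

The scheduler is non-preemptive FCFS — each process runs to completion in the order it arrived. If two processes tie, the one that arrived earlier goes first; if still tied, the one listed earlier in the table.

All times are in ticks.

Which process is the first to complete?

T1

Gantt: | T1 0-5 | T2 5-11 | T3 11-16 | T4 16-20 | T5 20-27 |
Completion: T1=5  T2=11  T3=16  T4=20  T5=27
Finish order: T1 → T2 → T3 → T4 → T5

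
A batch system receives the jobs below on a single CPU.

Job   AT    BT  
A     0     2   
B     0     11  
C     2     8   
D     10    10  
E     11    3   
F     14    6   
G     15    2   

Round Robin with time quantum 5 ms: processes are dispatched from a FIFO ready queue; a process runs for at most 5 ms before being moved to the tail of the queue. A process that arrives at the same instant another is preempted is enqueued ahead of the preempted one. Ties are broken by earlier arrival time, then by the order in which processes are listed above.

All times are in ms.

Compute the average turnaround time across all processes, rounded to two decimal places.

22.43

Gantt: | A 0-2 | B 2-7 | C 7-12 | B 12-17 | D 17-22 | E 22-25 | C 25-28 | F 28-33 | G 33-35 | B 35-36 | D 36-41 | F 41-42 |
Completion: A=2  B=36  C=28  D=41  E=25  F=42  G=35
Turnaround times: A=2, B=36, C=26, D=31, E=14, F=28, G=20
Average turnaround = (2+36+26+31+14+28+20) / 7 = 157/7 = 22.43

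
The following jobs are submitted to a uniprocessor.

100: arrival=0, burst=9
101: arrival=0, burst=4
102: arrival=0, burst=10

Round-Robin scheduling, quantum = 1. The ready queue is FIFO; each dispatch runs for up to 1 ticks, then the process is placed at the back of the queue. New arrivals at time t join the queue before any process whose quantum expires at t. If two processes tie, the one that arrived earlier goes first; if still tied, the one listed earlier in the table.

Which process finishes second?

100

Gantt: | 100 0-1 | 101 1-2 | 102 2-3 | 100 3-4 | 101 4-5 | 102 5-6 | 100 6-7 | 101 7-8 | 102 8-9 | 100 9-10 | 101 10-11 | 102 11-12 | 100 12-13 | 102 13-14 | 100 14-15 | 102 15-16 | 100 16-17 | 102 17-18 | 100 18-19 | 102 19-20 | 100 20-21 | 102 21-23 |
Completion: 100=21  101=11  102=23
Turnaround (C−A): 100=21  101=11  102=23
Finish order: 101 → 100 → 102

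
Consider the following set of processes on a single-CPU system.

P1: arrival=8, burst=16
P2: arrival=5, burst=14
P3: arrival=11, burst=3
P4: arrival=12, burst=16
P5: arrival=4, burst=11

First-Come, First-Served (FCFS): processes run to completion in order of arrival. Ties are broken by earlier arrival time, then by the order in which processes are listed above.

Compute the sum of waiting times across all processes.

101

Timeline: | idle 0-4 | P5 4-15 | P2 15-29 | P1 29-45 | P3 45-48 | P4 48-64 |
Completion: P1=45  P2=29  P3=48  P4=64  P5=15
Turnaround (C−A): P1=37  P2=24  P3=37  P4=52  P5=11
Waiting = turnaround − burst: P1=21, P2=10, P3=34, P4=36, P5=0
Total waiting = 21 + 10 + 34 + 36 + 0 = 101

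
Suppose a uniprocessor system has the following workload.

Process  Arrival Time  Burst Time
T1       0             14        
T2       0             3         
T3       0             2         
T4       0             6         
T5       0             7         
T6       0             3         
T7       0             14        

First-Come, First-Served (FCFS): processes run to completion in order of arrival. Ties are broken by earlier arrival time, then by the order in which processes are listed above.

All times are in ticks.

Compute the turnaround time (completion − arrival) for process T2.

17

Gantt: | T1 0-14 | T2 14-17 | T3 17-19 | T4 19-25 | T5 25-32 | T6 32-35 | T7 35-49 |
Completion: T1=14  T2=17  T3=19  T4=25  T5=32  T6=35  T7=49
Turnaround (C−A): T1=14  T2=17  T3=19  T4=25  T5=32  T6=35  T7=49
Turnaround(T2) = completion − arrival = 17 − 0 = 17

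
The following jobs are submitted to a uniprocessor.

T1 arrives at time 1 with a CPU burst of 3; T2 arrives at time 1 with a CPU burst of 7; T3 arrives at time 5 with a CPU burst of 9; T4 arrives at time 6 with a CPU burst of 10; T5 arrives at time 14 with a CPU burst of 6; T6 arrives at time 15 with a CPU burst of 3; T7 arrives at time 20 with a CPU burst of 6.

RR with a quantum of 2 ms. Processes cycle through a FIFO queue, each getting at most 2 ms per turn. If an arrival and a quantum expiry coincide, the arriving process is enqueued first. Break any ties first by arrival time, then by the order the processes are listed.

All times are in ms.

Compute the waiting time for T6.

16

Timeline: | idle 0-1 | T1 1-3 | T2 3-5 | T1 5-6 | T3 6-8 | T2 8-10 | T4 10-12 | T3 12-14 | T2 14-16 | T4 16-18 | T5 18-20 | T3 20-22 | T6 22-24 | T2 24-25 | T4 25-27 | T7 27-29 | T5 29-31 | T3 31-33 | T6 33-34 | T4 34-36 | T7 36-38 | T5 38-40 | T3 40-41 | T4 41-43 | T7 43-45 |
Completion: T1=6  T2=25  T3=41  T4=43  T5=40  T6=34  T7=45
Turnaround (C−A): T1=5  T2=24  T3=36  T4=37  T5=26  T6=19  T7=25
Waiting(T6) = turnaround − burst = 19 − 3 = 16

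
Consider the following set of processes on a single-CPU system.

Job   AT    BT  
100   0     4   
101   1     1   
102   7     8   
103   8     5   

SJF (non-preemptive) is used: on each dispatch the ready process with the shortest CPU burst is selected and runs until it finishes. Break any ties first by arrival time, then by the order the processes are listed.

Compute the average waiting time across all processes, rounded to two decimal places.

2.50

Schedule: | 100 0-4 | 101 4-5 | idle 5-7 | 102 7-15 | 103 15-20 |
Completion: 100=4  101=5  102=15  103=20
Turnaround (C−A): 100=4  101=4  102=8  103=12
Waiting times: 100=0, 101=3, 102=0, 103=7
Average waiting = (0+3+0+7) / 4 = 10/4 = 2.50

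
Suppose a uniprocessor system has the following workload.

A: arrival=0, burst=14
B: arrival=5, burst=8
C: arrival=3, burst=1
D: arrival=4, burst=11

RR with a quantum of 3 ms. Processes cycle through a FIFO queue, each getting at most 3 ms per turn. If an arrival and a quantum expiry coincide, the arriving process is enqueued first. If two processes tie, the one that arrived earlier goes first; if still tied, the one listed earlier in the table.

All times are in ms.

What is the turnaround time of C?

1

Timeline: | A 0-3 | C 3-4 | A 4-7 | D 7-10 | B 10-13 | A 13-16 | D 16-19 | B 19-22 | A 22-25 | D 25-28 | B 28-30 | A 30-32 | D 32-34 |
Completion: A=32  B=30  C=4  D=34
Turnaround (C−A): A=32  B=25  C=1  D=30
Turnaround(C) = completion − arrival = 4 − 3 = 1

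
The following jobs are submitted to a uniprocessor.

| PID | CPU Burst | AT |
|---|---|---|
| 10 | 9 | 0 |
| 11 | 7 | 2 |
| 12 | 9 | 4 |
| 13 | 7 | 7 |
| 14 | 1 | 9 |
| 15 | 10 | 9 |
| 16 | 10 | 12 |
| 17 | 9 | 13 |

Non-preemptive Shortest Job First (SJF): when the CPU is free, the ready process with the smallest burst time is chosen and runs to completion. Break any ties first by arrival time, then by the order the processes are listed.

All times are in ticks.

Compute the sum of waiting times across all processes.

131

Gantt: | 10 0-9 | 14 9-10 | 11 10-17 | 13 17-24 | 12 24-33 | 17 33-42 | 15 42-52 | 16 52-62 |
Completion: 10=9  11=17  12=33  13=24  14=10  15=52  16=62  17=42
Turnaround (C−A): 10=9  11=15  12=29  13=17  14=1  15=43  16=50  17=29
Waiting = turnaround − burst: 10=0, 11=8, 12=20, 13=10, 14=0, 15=33, 16=40, 17=20
Total waiting = 0 + 8 + 20 + 10 + 0 + 33 + 40 + 20 = 131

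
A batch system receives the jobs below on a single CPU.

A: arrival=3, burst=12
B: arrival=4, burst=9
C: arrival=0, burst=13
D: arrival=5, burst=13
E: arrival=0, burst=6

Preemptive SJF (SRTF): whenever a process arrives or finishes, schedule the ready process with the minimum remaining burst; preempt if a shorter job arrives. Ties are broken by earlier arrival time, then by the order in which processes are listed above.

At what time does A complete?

Schedule: | E 0-6 | B 6-15 | A 15-27 | C 27-40 | D 40-53 |
Completion: A=27  B=15  C=40  D=53  E=6
Turnaround (C−A): A=24  B=11  C=40  D=48  E=6

27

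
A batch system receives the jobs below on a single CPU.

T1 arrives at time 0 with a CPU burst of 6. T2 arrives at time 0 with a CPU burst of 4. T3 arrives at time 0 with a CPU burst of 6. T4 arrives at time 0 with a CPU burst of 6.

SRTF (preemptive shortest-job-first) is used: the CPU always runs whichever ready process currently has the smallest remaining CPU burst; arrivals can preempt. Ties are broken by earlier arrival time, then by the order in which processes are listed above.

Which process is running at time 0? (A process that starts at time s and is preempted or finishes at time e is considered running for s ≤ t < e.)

Timeline: | T2 0-4 | T1 4-10 | T3 10-16 | T4 16-22 |
Completion: T1=10  T2=4  T3=16  T4=22

T2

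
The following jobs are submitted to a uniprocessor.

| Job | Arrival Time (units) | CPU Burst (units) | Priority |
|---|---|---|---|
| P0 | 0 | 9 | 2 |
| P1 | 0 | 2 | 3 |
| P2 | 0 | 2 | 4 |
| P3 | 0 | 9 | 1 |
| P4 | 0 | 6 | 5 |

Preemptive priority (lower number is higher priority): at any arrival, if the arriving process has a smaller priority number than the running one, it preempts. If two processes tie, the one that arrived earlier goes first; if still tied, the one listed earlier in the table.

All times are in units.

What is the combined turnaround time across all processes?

97

Schedule: | P3 0-9 | P0 9-18 | P1 18-20 | P2 20-22 | P4 22-28 |
Completion: P0=18  P1=20  P2=22  P3=9  P4=28
Turnaround = completion − arrival: P0=18, P1=20, P2=22, P3=9, P4=28
Total turnaround = 18 + 20 + 22 + 9 + 28 = 97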